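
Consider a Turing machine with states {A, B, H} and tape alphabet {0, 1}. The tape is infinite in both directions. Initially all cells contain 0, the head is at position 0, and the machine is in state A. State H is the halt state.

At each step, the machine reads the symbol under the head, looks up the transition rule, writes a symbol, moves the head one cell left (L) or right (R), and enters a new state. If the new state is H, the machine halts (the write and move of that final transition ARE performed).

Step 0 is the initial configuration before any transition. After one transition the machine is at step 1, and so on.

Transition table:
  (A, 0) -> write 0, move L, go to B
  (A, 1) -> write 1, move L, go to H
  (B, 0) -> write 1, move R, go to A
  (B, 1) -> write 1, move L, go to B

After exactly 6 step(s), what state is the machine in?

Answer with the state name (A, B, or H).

Answer: H

Derivation:
Step 1: in state A at pos 0, read 0 -> (A,0)->write 0,move L,goto B. Now: state=B, head=-1, tape[-2..1]=0000 (head:  ^)
Step 2: in state B at pos -1, read 0 -> (B,0)->write 1,move R,goto A. Now: state=A, head=0, tape[-2..1]=0100 (head:   ^)
Step 3: in state A at pos 0, read 0 -> (A,0)->write 0,move L,goto B. Now: state=B, head=-1, tape[-2..1]=0100 (head:  ^)
Step 4: in state B at pos -1, read 1 -> (B,1)->write 1,move L,goto B. Now: state=B, head=-2, tape[-3..1]=00100 (head:  ^)
Step 5: in state B at pos -2, read 0 -> (B,0)->write 1,move R,goto A. Now: state=A, head=-1, tape[-3..1]=01100 (head:   ^)
Step 6: in state A at pos -1, read 1 -> (A,1)->write 1,move L,goto H. Now: state=H, head=-2, tape[-3..1]=01100 (head:  ^)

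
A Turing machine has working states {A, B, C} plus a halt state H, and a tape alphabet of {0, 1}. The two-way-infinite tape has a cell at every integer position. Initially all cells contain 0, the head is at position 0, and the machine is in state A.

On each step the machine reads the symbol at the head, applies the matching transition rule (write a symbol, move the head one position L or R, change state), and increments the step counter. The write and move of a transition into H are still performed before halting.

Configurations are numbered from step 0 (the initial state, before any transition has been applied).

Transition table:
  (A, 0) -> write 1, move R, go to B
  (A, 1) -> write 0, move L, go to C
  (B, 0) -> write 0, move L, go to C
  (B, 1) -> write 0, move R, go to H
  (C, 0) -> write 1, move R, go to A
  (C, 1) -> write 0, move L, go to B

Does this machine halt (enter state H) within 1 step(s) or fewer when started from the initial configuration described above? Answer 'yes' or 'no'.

Step 1: in state A at pos 0, read 0 -> (A,0)->write 1,move R,goto B. Now: state=B, head=1, tape[-1..2]=0100 (head:   ^)
After 1 step(s): state = B (not H) -> not halted within 1 -> no

Answer: no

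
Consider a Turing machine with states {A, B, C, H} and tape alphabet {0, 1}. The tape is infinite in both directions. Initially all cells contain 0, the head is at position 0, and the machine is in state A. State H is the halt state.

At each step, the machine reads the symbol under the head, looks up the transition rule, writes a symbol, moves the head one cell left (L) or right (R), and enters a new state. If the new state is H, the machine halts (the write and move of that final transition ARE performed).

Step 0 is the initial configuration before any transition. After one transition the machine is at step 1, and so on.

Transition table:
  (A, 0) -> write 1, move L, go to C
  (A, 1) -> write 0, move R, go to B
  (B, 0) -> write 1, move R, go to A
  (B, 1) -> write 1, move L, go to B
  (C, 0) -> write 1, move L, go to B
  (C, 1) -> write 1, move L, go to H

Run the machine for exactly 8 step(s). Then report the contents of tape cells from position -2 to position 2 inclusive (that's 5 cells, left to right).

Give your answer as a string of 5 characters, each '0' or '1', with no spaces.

Step 1: in state A at pos 0, read 0 -> (A,0)->write 1,move L,goto C. Now: state=C, head=-1, tape[-2..1]=0010 (head:  ^)
Step 2: in state C at pos -1, read 0 -> (C,0)->write 1,move L,goto B. Now: state=B, head=-2, tape[-3..1]=00110 (head:  ^)
Step 3: in state B at pos -2, read 0 -> (B,0)->write 1,move R,goto A. Now: state=A, head=-1, tape[-3..1]=01110 (head:   ^)
Step 4: in state A at pos -1, read 1 -> (A,1)->write 0,move R,goto B. Now: state=B, head=0, tape[-3..1]=01010 (head:    ^)
Step 5: in state B at pos 0, read 1 -> (B,1)->write 1,move L,goto B. Now: state=B, head=-1, tape[-3..1]=01010 (head:   ^)
Step 6: in state B at pos -1, read 0 -> (B,0)->write 1,move R,goto A. Now: state=A, head=0, tape[-3..1]=01110 (head:    ^)
Step 7: in state A at pos 0, read 1 -> (A,1)->write 0,move R,goto B. Now: state=B, head=1, tape[-3..2]=011000 (head:     ^)
Step 8: in state B at pos 1, read 0 -> (B,0)->write 1,move R,goto A. Now: state=A, head=2, tape[-3..3]=0110100 (head:      ^)

Answer: 11010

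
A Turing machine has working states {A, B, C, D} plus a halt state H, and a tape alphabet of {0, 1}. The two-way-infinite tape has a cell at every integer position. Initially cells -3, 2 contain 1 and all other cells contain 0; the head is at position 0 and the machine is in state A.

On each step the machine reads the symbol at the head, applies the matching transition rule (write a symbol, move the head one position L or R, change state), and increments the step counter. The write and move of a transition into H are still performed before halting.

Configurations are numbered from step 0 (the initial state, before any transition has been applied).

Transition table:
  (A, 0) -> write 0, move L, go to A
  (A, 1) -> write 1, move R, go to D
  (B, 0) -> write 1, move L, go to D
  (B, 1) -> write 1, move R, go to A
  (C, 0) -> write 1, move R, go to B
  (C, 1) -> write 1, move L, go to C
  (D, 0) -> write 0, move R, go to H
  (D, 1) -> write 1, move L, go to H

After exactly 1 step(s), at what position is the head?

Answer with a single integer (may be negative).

Step 1: in state A at pos 0, read 0 -> (A,0)->write 0,move L,goto A. Now: state=A, head=-1, tape[-4..3]=01000010 (head:    ^)

Answer: -1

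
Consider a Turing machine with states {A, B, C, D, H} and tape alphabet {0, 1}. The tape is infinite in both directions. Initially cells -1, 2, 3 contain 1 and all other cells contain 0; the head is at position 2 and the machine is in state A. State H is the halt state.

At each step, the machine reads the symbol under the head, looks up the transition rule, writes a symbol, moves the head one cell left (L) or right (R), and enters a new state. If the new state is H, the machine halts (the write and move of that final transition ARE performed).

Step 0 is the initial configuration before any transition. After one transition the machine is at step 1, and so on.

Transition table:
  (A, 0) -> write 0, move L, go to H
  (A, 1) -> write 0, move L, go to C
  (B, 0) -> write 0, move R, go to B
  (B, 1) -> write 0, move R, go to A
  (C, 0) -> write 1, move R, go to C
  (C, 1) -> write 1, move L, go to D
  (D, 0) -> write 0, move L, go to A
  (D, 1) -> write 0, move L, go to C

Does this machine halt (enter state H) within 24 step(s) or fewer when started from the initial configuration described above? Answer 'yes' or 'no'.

Answer: yes

Derivation:
Step 1: in state A at pos 2, read 1 -> (A,1)->write 0,move L,goto C. Now: state=C, head=1, tape[-2..4]=0100010 (head:    ^)
Step 2: in state C at pos 1, read 0 -> (C,0)->write 1,move R,goto C. Now: state=C, head=2, tape[-2..4]=0101010 (head:     ^)
Step 3: in state C at pos 2, read 0 -> (C,0)->write 1,move R,goto C. Now: state=C, head=3, tape[-2..4]=0101110 (head:      ^)
Step 4: in state C at pos 3, read 1 -> (C,1)->write 1,move L,goto D. Now: state=D, head=2, tape[-2..4]=0101110 (head:     ^)
Step 5: in state D at pos 2, read 1 -> (D,1)->write 0,move L,goto C. Now: state=C, head=1, tape[-2..4]=0101010 (head:    ^)
Step 6: in state C at pos 1, read 1 -> (C,1)->write 1,move L,goto D. Now: state=D, head=0, tape[-2..4]=0101010 (head:   ^)
Step 7: in state D at pos 0, read 0 -> (D,0)->write 0,move L,goto A. Now: state=A, head=-1, tape[-2..4]=0101010 (head:  ^)
Step 8: in state A at pos -1, read 1 -> (A,1)->write 0,move L,goto C. Now: state=C, head=-2, tape[-3..4]=00001010 (head:  ^)
Step 9: in state C at pos -2, read 0 -> (C,0)->write 1,move R,goto C. Now: state=C, head=-1, tape[-3..4]=01001010 (head:   ^)
Step 10: in state C at pos -1, read 0 -> (C,0)->write 1,move R,goto C. Now: state=C, head=0, tape[-3..4]=01101010 (head:    ^)
Step 11: in state C at pos 0, read 0 -> (C,0)->write 1,move R,goto C. Now: state=C, head=1, tape[-3..4]=01111010 (head:     ^)
Step 12: in state C at pos 1, read 1 -> (C,1)->write 1,move L,goto D. Now: state=D, head=0, tape[-3..4]=01111010 (head:    ^)
Step 13: in state D at pos 0, read 1 -> (D,1)->write 0,move L,goto C. Now: state=C, head=-1, tape[-3..4]=01101010 (head:   ^)
Step 14: in state C at pos -1, read 1 -> (C,1)->write 1,move L,goto D. Now: state=D, head=-2, tape[-3..4]=01101010 (head:  ^)
Step 15: in state D at pos -2, read 1 -> (D,1)->write 0,move L,goto C. Now: state=C, head=-3, tape[-4..4]=000101010 (head:  ^)
Step 16: in state C at pos -3, read 0 -> (C,0)->write 1,move R,goto C. Now: state=C, head=-2, tape[-4..4]=010101010 (head:   ^)
Step 17: in state C at pos -2, read 0 -> (C,0)->write 1,move R,goto C. Now: state=C, head=-1, tape[-4..4]=011101010 (head:    ^)
Step 18: in state C at pos -1, read 1 -> (C,1)->write 1,move L,goto D. Now: state=D, head=-2, tape[-4..4]=011101010 (head:   ^)
Step 19: in state D at pos -2, read 1 -> (D,1)->write 0,move L,goto C. Now: state=C, head=-3, tape[-4..4]=010101010 (head:  ^)
Step 20: in state C at pos -3, read 1 -> (C,1)->write 1,move L,goto D. Now: state=D, head=-4, tape[-5..4]=0010101010 (head:  ^)
Step 21: in state D at pos -4, read 0 -> (D,0)->write 0,move L,goto A. Now: state=A, head=-5, tape[-6..4]=00010101010 (head:  ^)
Step 22: in state A at pos -5, read 0 -> (A,0)->write 0,move L,goto H. Now: state=H, head=-6, tape[-7..4]=000010101010 (head:  ^)
State H reached at step 22; 22 <= 24 -> yes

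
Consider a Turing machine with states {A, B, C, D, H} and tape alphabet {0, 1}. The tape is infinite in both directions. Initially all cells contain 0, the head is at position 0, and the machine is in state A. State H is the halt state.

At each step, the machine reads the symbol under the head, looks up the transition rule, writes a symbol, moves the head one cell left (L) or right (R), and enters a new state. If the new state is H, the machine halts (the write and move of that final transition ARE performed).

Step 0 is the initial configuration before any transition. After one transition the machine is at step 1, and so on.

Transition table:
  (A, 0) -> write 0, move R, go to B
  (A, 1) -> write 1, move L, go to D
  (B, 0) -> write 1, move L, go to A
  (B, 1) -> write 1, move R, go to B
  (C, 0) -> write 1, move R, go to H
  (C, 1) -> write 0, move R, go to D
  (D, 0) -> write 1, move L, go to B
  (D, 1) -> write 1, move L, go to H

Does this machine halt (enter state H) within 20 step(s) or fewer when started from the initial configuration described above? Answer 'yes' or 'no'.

Answer: yes

Derivation:
Step 1: in state A at pos 0, read 0 -> (A,0)->write 0,move R,goto B. Now: state=B, head=1, tape[-1..2]=0000 (head:   ^)
Step 2: in state B at pos 1, read 0 -> (B,0)->write 1,move L,goto A. Now: state=A, head=0, tape[-1..2]=0010 (head:  ^)
Step 3: in state A at pos 0, read 0 -> (A,0)->write 0,move R,goto B. Now: state=B, head=1, tape[-1..2]=0010 (head:   ^)
Step 4: in state B at pos 1, read 1 -> (B,1)->write 1,move R,goto B. Now: state=B, head=2, tape[-1..3]=00100 (head:    ^)
Step 5: in state B at pos 2, read 0 -> (B,0)->write 1,move L,goto A. Now: state=A, head=1, tape[-1..3]=00110 (head:   ^)
Step 6: in state A at pos 1, read 1 -> (A,1)->write 1,move L,goto D. Now: state=D, head=0, tape[-1..3]=00110 (head:  ^)
Step 7: in state D at pos 0, read 0 -> (D,0)->write 1,move L,goto B. Now: state=B, head=-1, tape[-2..3]=001110 (head:  ^)
Step 8: in state B at pos -1, read 0 -> (B,0)->write 1,move L,goto A. Now: state=A, head=-2, tape[-3..3]=0011110 (head:  ^)
Step 9: in state A at pos -2, read 0 -> (A,0)->write 0,move R,goto B. Now: state=B, head=-1, tape[-3..3]=0011110 (head:   ^)
Step 10: in state B at pos -1, read 1 -> (B,1)->write 1,move R,goto B. Now: state=B, head=0, tape[-3..3]=0011110 (head:    ^)
Step 11: in state B at pos 0, read 1 -> (B,1)->write 1,move R,goto B. Now: state=B, head=1, tape[-3..3]=0011110 (head:     ^)
Step 12: in state B at pos 1, read 1 -> (B,1)->write 1,move R,goto B. Now: state=B, head=2, tape[-3..3]=0011110 (head:      ^)
Step 13: in state B at pos 2, read 1 -> (B,1)->write 1,move R,goto B. Now: state=B, head=3, tape[-3..4]=00111100 (head:       ^)
Step 14: in state B at pos 3, read 0 -> (B,0)->write 1,move L,goto A. Now: state=A, head=2, tape[-3..4]=00111110 (head:      ^)
Step 15: in state A at pos 2, read 1 -> (A,1)->write 1,move L,goto D. Now: state=D, head=1, tape[-3..4]=00111110 (head:     ^)
Step 16: in state D at pos 1, read 1 -> (D,1)->write 1,move L,goto H. Now: state=H, head=0, tape[-3..4]=00111110 (head:    ^)
State H reached at step 16; 16 <= 20 -> yes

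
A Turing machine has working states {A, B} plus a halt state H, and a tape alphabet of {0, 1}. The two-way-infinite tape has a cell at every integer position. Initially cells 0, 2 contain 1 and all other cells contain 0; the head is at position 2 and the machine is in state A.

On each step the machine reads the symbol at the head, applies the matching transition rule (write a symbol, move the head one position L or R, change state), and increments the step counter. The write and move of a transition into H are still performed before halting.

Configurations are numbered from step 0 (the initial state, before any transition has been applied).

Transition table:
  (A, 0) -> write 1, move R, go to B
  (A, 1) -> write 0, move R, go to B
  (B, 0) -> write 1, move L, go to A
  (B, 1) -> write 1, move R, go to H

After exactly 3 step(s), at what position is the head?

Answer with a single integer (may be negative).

Step 1: in state A at pos 2, read 1 -> (A,1)->write 0,move R,goto B. Now: state=B, head=3, tape[-1..4]=010000 (head:     ^)
Step 2: in state B at pos 3, read 0 -> (B,0)->write 1,move L,goto A. Now: state=A, head=2, tape[-1..4]=010010 (head:    ^)
Step 3: in state A at pos 2, read 0 -> (A,0)->write 1,move R,goto B. Now: state=B, head=3, tape[-1..4]=010110 (head:     ^)

Answer: 3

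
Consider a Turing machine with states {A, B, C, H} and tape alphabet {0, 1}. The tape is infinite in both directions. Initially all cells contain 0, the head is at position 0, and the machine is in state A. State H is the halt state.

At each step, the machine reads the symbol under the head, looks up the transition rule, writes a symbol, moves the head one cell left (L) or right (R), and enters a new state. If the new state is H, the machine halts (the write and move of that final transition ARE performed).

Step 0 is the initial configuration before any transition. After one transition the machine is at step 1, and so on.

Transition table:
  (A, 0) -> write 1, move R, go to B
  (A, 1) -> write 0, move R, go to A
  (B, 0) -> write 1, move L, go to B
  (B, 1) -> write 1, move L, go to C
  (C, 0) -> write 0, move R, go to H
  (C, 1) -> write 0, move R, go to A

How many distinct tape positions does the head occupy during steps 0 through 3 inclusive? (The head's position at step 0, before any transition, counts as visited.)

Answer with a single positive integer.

Step 1: in state A at pos 0, read 0 -> (A,0)->write 1,move R,goto B. Now: state=B, head=1, tape[-1..2]=0100 (head:   ^)
Step 2: in state B at pos 1, read 0 -> (B,0)->write 1,move L,goto B. Now: state=B, head=0, tape[-1..2]=0110 (head:  ^)
Step 3: in state B at pos 0, read 1 -> (B,1)->write 1,move L,goto C. Now: state=C, head=-1, tape[-2..2]=00110 (head:  ^)
Head positions at steps 0..3: starting at 0, distinct positions visited = {-1, 0, 1} -> 3 position(s)

Answer: 3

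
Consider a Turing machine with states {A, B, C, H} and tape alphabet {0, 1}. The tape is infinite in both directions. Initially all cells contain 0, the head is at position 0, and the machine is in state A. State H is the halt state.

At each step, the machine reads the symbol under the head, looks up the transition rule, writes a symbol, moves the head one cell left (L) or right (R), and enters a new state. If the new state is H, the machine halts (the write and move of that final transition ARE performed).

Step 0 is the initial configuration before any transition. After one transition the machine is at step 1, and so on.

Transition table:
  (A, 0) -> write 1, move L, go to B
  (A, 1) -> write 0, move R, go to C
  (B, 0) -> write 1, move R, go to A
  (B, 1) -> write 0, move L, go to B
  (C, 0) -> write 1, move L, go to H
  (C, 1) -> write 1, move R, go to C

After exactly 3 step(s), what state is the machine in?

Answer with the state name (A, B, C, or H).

Step 1: in state A at pos 0, read 0 -> (A,0)->write 1,move L,goto B. Now: state=B, head=-1, tape[-2..1]=0010 (head:  ^)
Step 2: in state B at pos -1, read 0 -> (B,0)->write 1,move R,goto A. Now: state=A, head=0, tape[-2..1]=0110 (head:   ^)
Step 3: in state A at pos 0, read 1 -> (A,1)->write 0,move R,goto C. Now: state=C, head=1, tape[-2..2]=01000 (head:    ^)

Answer: C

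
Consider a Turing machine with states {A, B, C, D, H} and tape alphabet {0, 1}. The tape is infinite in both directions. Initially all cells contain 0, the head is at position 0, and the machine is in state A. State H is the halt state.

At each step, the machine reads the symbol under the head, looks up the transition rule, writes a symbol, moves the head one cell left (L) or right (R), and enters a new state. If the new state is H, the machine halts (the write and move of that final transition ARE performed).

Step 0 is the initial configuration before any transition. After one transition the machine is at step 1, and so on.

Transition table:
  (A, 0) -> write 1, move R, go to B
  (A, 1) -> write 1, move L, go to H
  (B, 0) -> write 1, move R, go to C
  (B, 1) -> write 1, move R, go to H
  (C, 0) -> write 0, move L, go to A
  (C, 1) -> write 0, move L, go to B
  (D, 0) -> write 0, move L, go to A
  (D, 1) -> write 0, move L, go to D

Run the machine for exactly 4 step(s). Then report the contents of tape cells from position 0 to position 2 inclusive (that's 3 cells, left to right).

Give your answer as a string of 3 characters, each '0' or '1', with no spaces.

Step 1: in state A at pos 0, read 0 -> (A,0)->write 1,move R,goto B. Now: state=B, head=1, tape[-1..2]=0100 (head:   ^)
Step 2: in state B at pos 1, read 0 -> (B,0)->write 1,move R,goto C. Now: state=C, head=2, tape[-1..3]=01100 (head:    ^)
Step 3: in state C at pos 2, read 0 -> (C,0)->write 0,move L,goto A. Now: state=A, head=1, tape[-1..3]=01100 (head:   ^)
Step 4: in state A at pos 1, read 1 -> (A,1)->write 1,move L,goto H. Now: state=H, head=0, tape[-1..3]=01100 (head:  ^)

Answer: 110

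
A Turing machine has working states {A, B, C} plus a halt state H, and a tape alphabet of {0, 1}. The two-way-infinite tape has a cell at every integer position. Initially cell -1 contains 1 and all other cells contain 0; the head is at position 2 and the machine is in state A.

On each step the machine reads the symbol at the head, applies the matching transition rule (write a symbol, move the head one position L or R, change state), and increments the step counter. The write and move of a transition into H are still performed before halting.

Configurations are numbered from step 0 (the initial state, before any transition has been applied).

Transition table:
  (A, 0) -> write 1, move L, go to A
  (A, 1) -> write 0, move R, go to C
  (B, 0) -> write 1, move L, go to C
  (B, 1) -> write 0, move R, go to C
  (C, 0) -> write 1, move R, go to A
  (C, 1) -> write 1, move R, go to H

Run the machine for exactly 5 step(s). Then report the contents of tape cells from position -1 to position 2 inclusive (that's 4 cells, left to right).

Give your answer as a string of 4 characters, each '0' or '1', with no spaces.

Step 1: in state A at pos 2, read 0 -> (A,0)->write 1,move L,goto A. Now: state=A, head=1, tape[-2..3]=010010 (head:    ^)
Step 2: in state A at pos 1, read 0 -> (A,0)->write 1,move L,goto A. Now: state=A, head=0, tape[-2..3]=010110 (head:   ^)
Step 3: in state A at pos 0, read 0 -> (A,0)->write 1,move L,goto A. Now: state=A, head=-1, tape[-2..3]=011110 (head:  ^)
Step 4: in state A at pos -1, read 1 -> (A,1)->write 0,move R,goto C. Now: state=C, head=0, tape[-2..3]=001110 (head:   ^)
Step 5: in state C at pos 0, read 1 -> (C,1)->write 1,move R,goto H. Now: state=H, head=1, tape[-2..3]=001110 (head:    ^)

Answer: 0111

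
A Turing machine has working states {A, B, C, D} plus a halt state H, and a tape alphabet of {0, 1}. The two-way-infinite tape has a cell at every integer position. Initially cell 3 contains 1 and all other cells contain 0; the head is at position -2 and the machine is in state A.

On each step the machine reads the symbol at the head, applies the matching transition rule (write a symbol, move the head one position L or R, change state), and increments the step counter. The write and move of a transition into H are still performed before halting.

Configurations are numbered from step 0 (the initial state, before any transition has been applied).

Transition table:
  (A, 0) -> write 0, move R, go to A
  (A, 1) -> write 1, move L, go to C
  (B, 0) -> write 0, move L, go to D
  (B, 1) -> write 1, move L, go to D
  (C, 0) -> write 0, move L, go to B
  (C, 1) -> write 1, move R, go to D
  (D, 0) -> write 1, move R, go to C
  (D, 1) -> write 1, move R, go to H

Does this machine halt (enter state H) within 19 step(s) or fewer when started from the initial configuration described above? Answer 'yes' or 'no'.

Answer: yes

Derivation:
Step 1: in state A at pos -2, read 0 -> (A,0)->write 0,move R,goto A. Now: state=A, head=-1, tape[-3..4]=00000010 (head:   ^)
Step 2: in state A at pos -1, read 0 -> (A,0)->write 0,move R,goto A. Now: state=A, head=0, tape[-3..4]=00000010 (head:    ^)
Step 3: in state A at pos 0, read 0 -> (A,0)->write 0,move R,goto A. Now: state=A, head=1, tape[-3..4]=00000010 (head:     ^)
Step 4: in state A at pos 1, read 0 -> (A,0)->write 0,move R,goto A. Now: state=A, head=2, tape[-3..4]=00000010 (head:      ^)
Step 5: in state A at pos 2, read 0 -> (A,0)->write 0,move R,goto A. Now: state=A, head=3, tape[-3..4]=00000010 (head:       ^)
Step 6: in state A at pos 3, read 1 -> (A,1)->write 1,move L,goto C. Now: state=C, head=2, tape[-3..4]=00000010 (head:      ^)
Step 7: in state C at pos 2, read 0 -> (C,0)->write 0,move L,goto B. Now: state=B, head=1, tape[-3..4]=00000010 (head:     ^)
Step 8: in state B at pos 1, read 0 -> (B,0)->write 0,move L,goto D. Now: state=D, head=0, tape[-3..4]=00000010 (head:    ^)
Step 9: in state D at pos 0, read 0 -> (D,0)->write 1,move R,goto C. Now: state=C, head=1, tape[-3..4]=00010010 (head:     ^)
Step 10: in state C at pos 1, read 0 -> (C,0)->write 0,move L,goto B. Now: state=B, head=0, tape[-3..4]=00010010 (head:    ^)
Step 11: in state B at pos 0, read 1 -> (B,1)->write 1,move L,goto D. Now: state=D, head=-1, tape[-3..4]=00010010 (head:   ^)
Step 12: in state D at pos -1, read 0 -> (D,0)->write 1,move R,goto C. Now: state=C, head=0, tape[-3..4]=00110010 (head:    ^)
Step 13: in state C at pos 0, read 1 -> (C,1)->write 1,move R,goto D. Now: state=D, head=1, tape[-3..4]=00110010 (head:     ^)
Step 14: in state D at pos 1, read 0 -> (D,0)->write 1,move R,goto C. Now: state=C, head=2, tape[-3..4]=00111010 (head:      ^)
Step 15: in state C at pos 2, read 0 -> (C,0)->write 0,move L,goto B. Now: state=B, head=1, tape[-3..4]=00111010 (head:     ^)
Step 16: in state B at pos 1, read 1 -> (B,1)->write 1,move L,goto D. Now: state=D, head=0, tape[-3..4]=00111010 (head:    ^)
Step 17: in state D at pos 0, read 1 -> (D,1)->write 1,move R,goto H. Now: state=H, head=1, tape[-3..4]=00111010 (head:     ^)
State H reached at step 17; 17 <= 19 -> yes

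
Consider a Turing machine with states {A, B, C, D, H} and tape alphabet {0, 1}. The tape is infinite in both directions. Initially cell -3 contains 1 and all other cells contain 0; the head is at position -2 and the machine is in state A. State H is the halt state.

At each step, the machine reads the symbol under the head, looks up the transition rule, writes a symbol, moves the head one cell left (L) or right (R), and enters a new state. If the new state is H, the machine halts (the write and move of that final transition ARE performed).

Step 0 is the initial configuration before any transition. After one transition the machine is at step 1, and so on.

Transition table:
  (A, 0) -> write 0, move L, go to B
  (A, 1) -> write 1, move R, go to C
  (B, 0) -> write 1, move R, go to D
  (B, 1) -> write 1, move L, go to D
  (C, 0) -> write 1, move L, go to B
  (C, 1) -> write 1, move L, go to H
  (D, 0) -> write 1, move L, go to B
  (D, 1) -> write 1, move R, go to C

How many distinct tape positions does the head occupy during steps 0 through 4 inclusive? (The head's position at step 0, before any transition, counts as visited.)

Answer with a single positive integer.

Step 1: in state A at pos -2, read 0 -> (A,0)->write 0,move L,goto B. Now: state=B, head=-3, tape[-4..-1]=0100 (head:  ^)
Step 2: in state B at pos -3, read 1 -> (B,1)->write 1,move L,goto D. Now: state=D, head=-4, tape[-5..-1]=00100 (head:  ^)
Step 3: in state D at pos -4, read 0 -> (D,0)->write 1,move L,goto B. Now: state=B, head=-5, tape[-6..-1]=001100 (head:  ^)
Step 4: in state B at pos -5, read 0 -> (B,0)->write 1,move R,goto D. Now: state=D, head=-4, tape[-6..-1]=011100 (head:   ^)
Head positions at steps 0..4: starting at -2, distinct positions visited = {-5, -4, -3, -2} -> 4 position(s)

Answer: 4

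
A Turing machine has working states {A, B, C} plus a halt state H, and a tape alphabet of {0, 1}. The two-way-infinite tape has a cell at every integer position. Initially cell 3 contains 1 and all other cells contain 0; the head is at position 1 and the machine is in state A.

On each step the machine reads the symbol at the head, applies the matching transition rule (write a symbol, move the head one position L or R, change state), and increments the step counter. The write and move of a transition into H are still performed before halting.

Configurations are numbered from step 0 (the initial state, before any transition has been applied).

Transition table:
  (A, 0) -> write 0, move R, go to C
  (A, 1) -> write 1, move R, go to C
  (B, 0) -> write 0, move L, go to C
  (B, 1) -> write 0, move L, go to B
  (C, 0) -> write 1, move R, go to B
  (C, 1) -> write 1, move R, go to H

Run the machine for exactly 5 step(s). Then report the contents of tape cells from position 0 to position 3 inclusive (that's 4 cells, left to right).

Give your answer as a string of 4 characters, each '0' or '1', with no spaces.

Step 1: in state A at pos 1, read 0 -> (A,0)->write 0,move R,goto C. Now: state=C, head=2, tape[0..4]=00010 (head:   ^)
Step 2: in state C at pos 2, read 0 -> (C,0)->write 1,move R,goto B. Now: state=B, head=3, tape[0..4]=00110 (head:    ^)
Step 3: in state B at pos 3, read 1 -> (B,1)->write 0,move L,goto B. Now: state=B, head=2, tape[0..4]=00100 (head:   ^)
Step 4: in state B at pos 2, read 1 -> (B,1)->write 0,move L,goto B. Now: state=B, head=1, tape[0..4]=00000 (head:  ^)
Step 5: in state B at pos 1, read 0 -> (B,0)->write 0,move L,goto C. Now: state=C, head=0, tape[-1..4]=000000 (head:  ^)

Answer: 0000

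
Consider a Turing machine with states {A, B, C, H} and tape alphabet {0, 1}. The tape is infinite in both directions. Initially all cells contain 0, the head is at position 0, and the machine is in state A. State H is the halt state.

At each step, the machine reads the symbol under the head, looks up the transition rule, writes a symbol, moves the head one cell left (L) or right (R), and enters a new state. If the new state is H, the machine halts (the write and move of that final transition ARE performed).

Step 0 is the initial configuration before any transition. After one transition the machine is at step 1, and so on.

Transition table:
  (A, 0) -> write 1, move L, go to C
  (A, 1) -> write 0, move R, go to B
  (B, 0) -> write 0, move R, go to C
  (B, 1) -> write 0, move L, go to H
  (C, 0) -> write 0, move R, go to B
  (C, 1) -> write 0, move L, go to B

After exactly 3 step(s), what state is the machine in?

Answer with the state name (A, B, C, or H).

Step 1: in state A at pos 0, read 0 -> (A,0)->write 1,move L,goto C. Now: state=C, head=-1, tape[-2..1]=0010 (head:  ^)
Step 2: in state C at pos -1, read 0 -> (C,0)->write 0,move R,goto B. Now: state=B, head=0, tape[-2..1]=0010 (head:   ^)
Step 3: in state B at pos 0, read 1 -> (B,1)->write 0,move L,goto H. Now: state=H, head=-1, tape[-2..1]=0000 (head:  ^)

Answer: H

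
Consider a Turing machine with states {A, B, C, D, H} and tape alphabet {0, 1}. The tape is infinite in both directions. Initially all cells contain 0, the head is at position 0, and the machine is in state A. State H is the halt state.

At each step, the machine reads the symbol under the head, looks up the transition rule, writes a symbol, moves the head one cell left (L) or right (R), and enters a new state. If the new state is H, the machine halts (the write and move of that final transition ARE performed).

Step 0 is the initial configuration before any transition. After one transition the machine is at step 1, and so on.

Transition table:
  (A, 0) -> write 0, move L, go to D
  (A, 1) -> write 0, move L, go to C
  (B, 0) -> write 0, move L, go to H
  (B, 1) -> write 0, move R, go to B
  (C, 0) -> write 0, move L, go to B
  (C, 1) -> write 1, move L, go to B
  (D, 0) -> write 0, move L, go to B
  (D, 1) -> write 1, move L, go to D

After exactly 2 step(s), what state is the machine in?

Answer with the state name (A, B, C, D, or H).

Step 1: in state A at pos 0, read 0 -> (A,0)->write 0,move L,goto D. Now: state=D, head=-1, tape[-2..1]=0000 (head:  ^)
Step 2: in state D at pos -1, read 0 -> (D,0)->write 0,move L,goto B. Now: state=B, head=-2, tape[-3..1]=00000 (head:  ^)

Answer: B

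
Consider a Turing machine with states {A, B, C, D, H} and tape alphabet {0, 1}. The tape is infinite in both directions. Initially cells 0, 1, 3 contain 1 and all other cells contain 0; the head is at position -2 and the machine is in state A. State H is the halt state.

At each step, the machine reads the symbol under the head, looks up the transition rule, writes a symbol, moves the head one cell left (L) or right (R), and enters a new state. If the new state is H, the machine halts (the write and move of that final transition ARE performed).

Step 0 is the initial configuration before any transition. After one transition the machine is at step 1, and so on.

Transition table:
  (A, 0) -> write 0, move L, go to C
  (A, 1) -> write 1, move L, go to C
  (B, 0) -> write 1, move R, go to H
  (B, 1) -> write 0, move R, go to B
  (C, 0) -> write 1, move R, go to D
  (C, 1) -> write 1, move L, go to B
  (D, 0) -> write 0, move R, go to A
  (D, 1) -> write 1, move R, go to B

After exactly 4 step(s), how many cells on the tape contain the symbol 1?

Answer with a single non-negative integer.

Step 1: in state A at pos -2, read 0 -> (A,0)->write 0,move L,goto C. Now: state=C, head=-3, tape[-4..4]=000011010 (head:  ^)
Step 2: in state C at pos -3, read 0 -> (C,0)->write 1,move R,goto D. Now: state=D, head=-2, tape[-4..4]=010011010 (head:   ^)
Step 3: in state D at pos -2, read 0 -> (D,0)->write 0,move R,goto A. Now: state=A, head=-1, tape[-4..4]=010011010 (head:    ^)
Step 4: in state A at pos -1, read 0 -> (A,0)->write 0,move L,goto C. Now: state=C, head=-2, tape[-4..4]=010011010 (head:   ^)
Cells containing 1 after step 4: {-3, 0, 1, 3} -> 4 cell(s)

Answer: 4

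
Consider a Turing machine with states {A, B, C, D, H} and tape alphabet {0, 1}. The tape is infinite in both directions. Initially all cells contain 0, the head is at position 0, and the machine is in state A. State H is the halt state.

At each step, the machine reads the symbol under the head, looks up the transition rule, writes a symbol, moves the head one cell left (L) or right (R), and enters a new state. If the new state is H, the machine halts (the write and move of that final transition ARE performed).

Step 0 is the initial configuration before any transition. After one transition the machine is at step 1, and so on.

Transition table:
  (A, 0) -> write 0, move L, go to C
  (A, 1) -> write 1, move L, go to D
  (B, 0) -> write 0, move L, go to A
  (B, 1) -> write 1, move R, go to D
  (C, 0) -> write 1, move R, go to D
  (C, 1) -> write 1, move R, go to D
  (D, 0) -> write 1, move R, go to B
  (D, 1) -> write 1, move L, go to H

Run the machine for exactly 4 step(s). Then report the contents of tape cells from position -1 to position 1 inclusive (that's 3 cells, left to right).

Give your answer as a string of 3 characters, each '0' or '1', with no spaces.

Step 1: in state A at pos 0, read 0 -> (A,0)->write 0,move L,goto C. Now: state=C, head=-1, tape[-2..1]=0000 (head:  ^)
Step 2: in state C at pos -1, read 0 -> (C,0)->write 1,move R,goto D. Now: state=D, head=0, tape[-2..1]=0100 (head:   ^)
Step 3: in state D at pos 0, read 0 -> (D,0)->write 1,move R,goto B. Now: state=B, head=1, tape[-2..2]=01100 (head:    ^)
Step 4: in state B at pos 1, read 0 -> (B,0)->write 0,move L,goto A. Now: state=A, head=0, tape[-2..2]=01100 (head:   ^)

Answer: 110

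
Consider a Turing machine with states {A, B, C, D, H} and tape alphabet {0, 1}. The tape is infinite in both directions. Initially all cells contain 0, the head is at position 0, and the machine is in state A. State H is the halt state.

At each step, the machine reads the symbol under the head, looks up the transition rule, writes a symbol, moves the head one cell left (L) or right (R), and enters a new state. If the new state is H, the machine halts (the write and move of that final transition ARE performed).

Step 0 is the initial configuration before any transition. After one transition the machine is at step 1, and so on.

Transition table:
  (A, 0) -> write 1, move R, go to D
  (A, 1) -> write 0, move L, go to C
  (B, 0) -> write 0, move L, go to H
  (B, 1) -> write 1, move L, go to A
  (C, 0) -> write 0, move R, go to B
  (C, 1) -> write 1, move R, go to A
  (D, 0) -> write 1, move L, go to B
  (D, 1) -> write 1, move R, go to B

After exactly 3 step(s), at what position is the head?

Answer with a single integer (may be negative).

Step 1: in state A at pos 0, read 0 -> (A,0)->write 1,move R,goto D. Now: state=D, head=1, tape[-1..2]=0100 (head:   ^)
Step 2: in state D at pos 1, read 0 -> (D,0)->write 1,move L,goto B. Now: state=B, head=0, tape[-1..2]=0110 (head:  ^)
Step 3: in state B at pos 0, read 1 -> (B,1)->write 1,move L,goto A. Now: state=A, head=-1, tape[-2..2]=00110 (head:  ^)

Answer: -1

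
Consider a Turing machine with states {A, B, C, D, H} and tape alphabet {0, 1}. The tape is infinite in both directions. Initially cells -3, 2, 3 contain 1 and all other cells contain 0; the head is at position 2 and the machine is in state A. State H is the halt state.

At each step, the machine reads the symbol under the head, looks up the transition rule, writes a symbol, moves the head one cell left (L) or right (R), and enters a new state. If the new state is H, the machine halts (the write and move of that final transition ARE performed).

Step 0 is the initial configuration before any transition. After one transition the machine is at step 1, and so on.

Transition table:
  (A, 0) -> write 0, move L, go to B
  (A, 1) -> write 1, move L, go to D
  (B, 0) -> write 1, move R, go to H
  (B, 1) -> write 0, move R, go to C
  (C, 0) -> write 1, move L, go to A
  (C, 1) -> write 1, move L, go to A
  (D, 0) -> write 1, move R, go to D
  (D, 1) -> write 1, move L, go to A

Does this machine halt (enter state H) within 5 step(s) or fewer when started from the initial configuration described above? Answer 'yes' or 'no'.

Step 1: in state A at pos 2, read 1 -> (A,1)->write 1,move L,goto D. Now: state=D, head=1, tape[-4..4]=010000110 (head:      ^)
Step 2: in state D at pos 1, read 0 -> (D,0)->write 1,move R,goto D. Now: state=D, head=2, tape[-4..4]=010001110 (head:       ^)
Step 3: in state D at pos 2, read 1 -> (D,1)->write 1,move L,goto A. Now: state=A, head=1, tape[-4..4]=010001110 (head:      ^)
Step 4: in state A at pos 1, read 1 -> (A,1)->write 1,move L,goto D. Now: state=D, head=0, tape[-4..4]=010001110 (head:     ^)
Step 5: in state D at pos 0, read 0 -> (D,0)->write 1,move R,goto D. Now: state=D, head=1, tape[-4..4]=010011110 (head:      ^)
After 5 step(s): state = D (not H) -> not halted within 5 -> no

Answer: no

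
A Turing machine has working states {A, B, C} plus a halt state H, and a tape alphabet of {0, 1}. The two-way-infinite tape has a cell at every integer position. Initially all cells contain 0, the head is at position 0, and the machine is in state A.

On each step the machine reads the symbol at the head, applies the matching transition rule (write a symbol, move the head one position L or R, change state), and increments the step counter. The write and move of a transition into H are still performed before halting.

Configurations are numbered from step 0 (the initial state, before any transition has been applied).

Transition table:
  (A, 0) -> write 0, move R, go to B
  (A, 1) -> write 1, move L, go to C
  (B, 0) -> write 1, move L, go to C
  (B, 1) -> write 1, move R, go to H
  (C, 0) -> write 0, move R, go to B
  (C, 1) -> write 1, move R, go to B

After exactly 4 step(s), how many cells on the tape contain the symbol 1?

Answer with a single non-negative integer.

Step 1: in state A at pos 0, read 0 -> (A,0)->write 0,move R,goto B. Now: state=B, head=1, tape[-1..2]=0000 (head:   ^)
Step 2: in state B at pos 1, read 0 -> (B,0)->write 1,move L,goto C. Now: state=C, head=0, tape[-1..2]=0010 (head:  ^)
Step 3: in state C at pos 0, read 0 -> (C,0)->write 0,move R,goto B. Now: state=B, head=1, tape[-1..2]=0010 (head:   ^)
Step 4: in state B at pos 1, read 1 -> (B,1)->write 1,move R,goto H. Now: state=H, head=2, tape[-1..3]=00100 (head:    ^)
Cells containing 1 after step 4: {1} -> 1 cell(s)

Answer: 1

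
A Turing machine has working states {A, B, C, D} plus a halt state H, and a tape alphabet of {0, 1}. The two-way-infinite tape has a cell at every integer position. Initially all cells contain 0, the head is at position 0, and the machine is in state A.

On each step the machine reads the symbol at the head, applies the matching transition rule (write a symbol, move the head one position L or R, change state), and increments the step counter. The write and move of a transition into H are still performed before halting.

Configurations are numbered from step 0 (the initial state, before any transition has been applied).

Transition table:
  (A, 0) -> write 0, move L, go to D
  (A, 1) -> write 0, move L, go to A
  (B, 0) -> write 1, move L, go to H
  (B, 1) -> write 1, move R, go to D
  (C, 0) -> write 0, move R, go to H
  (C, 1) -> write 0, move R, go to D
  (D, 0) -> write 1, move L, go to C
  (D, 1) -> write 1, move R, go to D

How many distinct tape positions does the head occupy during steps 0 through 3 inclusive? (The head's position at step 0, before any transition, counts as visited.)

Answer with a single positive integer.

Step 1: in state A at pos 0, read 0 -> (A,0)->write 0,move L,goto D. Now: state=D, head=-1, tape[-2..1]=0000 (head:  ^)
Step 2: in state D at pos -1, read 0 -> (D,0)->write 1,move L,goto C. Now: state=C, head=-2, tape[-3..1]=00100 (head:  ^)
Step 3: in state C at pos -2, read 0 -> (C,0)->write 0,move R,goto H. Now: state=H, head=-1, tape[-3..1]=00100 (head:   ^)
Head positions at steps 0..3: starting at 0, distinct positions visited = {-2, -1, 0} -> 3 position(s)

Answer: 3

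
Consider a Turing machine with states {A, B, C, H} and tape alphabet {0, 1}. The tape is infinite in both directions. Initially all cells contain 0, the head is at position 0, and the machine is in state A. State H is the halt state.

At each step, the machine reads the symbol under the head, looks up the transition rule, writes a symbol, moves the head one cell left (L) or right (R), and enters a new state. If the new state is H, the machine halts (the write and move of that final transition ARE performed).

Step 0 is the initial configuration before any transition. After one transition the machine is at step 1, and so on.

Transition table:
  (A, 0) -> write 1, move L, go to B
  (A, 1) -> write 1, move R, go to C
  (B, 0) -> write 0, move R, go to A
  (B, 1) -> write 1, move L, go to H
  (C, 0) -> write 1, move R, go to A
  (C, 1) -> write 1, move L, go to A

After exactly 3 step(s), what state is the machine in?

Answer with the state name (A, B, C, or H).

Answer: C

Derivation:
Step 1: in state A at pos 0, read 0 -> (A,0)->write 1,move L,goto B. Now: state=B, head=-1, tape[-2..1]=0010 (head:  ^)
Step 2: in state B at pos -1, read 0 -> (B,0)->write 0,move R,goto A. Now: state=A, head=0, tape[-2..1]=0010 (head:   ^)
Step 3: in state A at pos 0, read 1 -> (A,1)->write 1,move R,goto C. Now: state=C, head=1, tape[-2..2]=00100 (head:    ^)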